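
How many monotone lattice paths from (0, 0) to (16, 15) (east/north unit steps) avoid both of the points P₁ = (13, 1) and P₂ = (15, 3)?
Number of paths = 300521159

Inclusion–exclusion. Total paths: C(31, 16) = 300540195. Through P₁: C(14, 13)·C(17, 3) = 9520. Through P₂: C(18, 15)·C(13, 1) = 10608. Since P₁ is strictly southwest of P₂, a monotone path through both must visit P₁ then P₂; paths through both = C(14, 13)·C(4, 2)·C(13, 1) = 1092. Avoid both = 300540195 − 9520 − 10608 + 1092 = 300521159.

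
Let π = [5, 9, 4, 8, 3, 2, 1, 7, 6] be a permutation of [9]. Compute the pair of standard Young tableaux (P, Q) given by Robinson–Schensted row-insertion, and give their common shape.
P = [1, 6] / [2, 7] / [3, 8] / [4, 9] / [5];  Q = [1, 2] / [3, 4] / [5, 8] / [6, 9] / [7];  common shape = (2, 2, 2, 2, 1)

Row-insert the values π_1, π_2, … into P one at a time, bumping the leftmost entry strictly greater than the inserted value down to the next row. The recording tableau Q records, in position (i, j), the step at which that cell was added to P.
  Insert 5 (step 1): P = [5];  Q = [1]
  Insert 9 (step 2): P = [5, 9];  Q = [1, 2]
  Insert 4 (step 3): P = [4, 9] / [5];  Q = [1, 2] / [3]
  Insert 8 (step 4): P = [4, 8] / [5, 9];  Q = [1, 2] / [3, 4]
  Insert 3 (step 5): P = [3, 8] / [4, 9] / [5];  Q = [1, 2] / [3, 4] / [5]
  Insert 2 (step 6): P = [2, 8] / [3, 9] / [4] / [5];  Q = [1, 2] / [3, 4] / [5] / [6]
  Insert 1 (step 7): P = [1, 8] / [2, 9] / [3] / [4] / [5];  Q = [1, 2] / [3, 4] / [5] / [6] / [7]
  Insert 7 (step 8): P = [1, 7] / [2, 8] / [3, 9] / [4] / [5];  Q = [1, 2] / [3, 4] / [5, 8] / [6] / [7]
  Insert 6 (step 9): P = [1, 6] / [2, 7] / [3, 8] / [4, 9] / [5];  Q = [1, 2] / [3, 4] / [5, 8] / [6, 9] / [7]
Final shape: (2, 2, 2, 2, 1).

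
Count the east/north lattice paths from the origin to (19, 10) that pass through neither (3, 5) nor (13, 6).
Number of paths = 13322106

Inclusion–exclusion. Total paths: C(29, 19) = 20030010. Through P₁: C(8, 3)·C(21, 16) = 1139544. Through P₂: C(19, 13)·C(10, 6) = 5697720. Since P₁ is strictly southwest of P₂, a monotone path through both must visit P₁ then P₂; paths through both = C(8, 3)·C(11, 10)·C(10, 6) = 129360. Avoid both = 20030010 − 1139544 − 5697720 + 129360 = 13322106.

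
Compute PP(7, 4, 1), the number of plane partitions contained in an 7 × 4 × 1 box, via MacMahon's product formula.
PP(7, 4, 1) = 330

Evaluate the triple product over i = 1..7, j = 1..4, k = 1..1. The factors are (2/1) · (3/2) · (4/3) · (5/4) · (3/2) · (4/3) · (5/4) · (6/5) · … (28 factors total). The numerators and denominators telescope so the product is an integer; carrying out the multiplication exactly gives PP(7, 4, 1) = 330.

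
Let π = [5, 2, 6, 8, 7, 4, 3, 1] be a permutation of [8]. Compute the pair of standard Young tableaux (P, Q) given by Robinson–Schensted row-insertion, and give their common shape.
P = [1, 3, 7] / [2, 6] / [4] / [5] / [8];  Q = [1, 3, 4] / [2, 5] / [6] / [7] / [8];  common shape = (3, 2, 1, 1, 1)

Row-insert the values π_1, π_2, … into P one at a time, bumping the leftmost entry strictly greater than the inserted value down to the next row. The recording tableau Q records, in position (i, j), the step at which that cell was added to P.
  Insert 5 (step 1): P = [5];  Q = [1]
  Insert 2 (step 2): P = [2] / [5];  Q = [1] / [2]
  Insert 6 (step 3): P = [2, 6] / [5];  Q = [1, 3] / [2]
  Insert 8 (step 4): P = [2, 6, 8] / [5];  Q = [1, 3, 4] / [2]
  Insert 7 (step 5): P = [2, 6, 7] / [5, 8];  Q = [1, 3, 4] / [2, 5]
  Insert 4 (step 6): P = [2, 4, 7] / [5, 6] / [8];  Q = [1, 3, 4] / [2, 5] / [6]
  Insert 3 (step 7): P = [2, 3, 7] / [4, 6] / [5] / [8];  Q = [1, 3, 4] / [2, 5] / [6] / [7]
  Insert 1 (step 8): P = [1, 3, 7] / [2, 6] / [4] / [5] / [8];  Q = [1, 3, 4] / [2, 5] / [6] / [7] / [8]
Final shape: (3, 2, 1, 1, 1).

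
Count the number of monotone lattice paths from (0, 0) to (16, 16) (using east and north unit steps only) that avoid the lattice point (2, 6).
Number of paths = 546165222

Total paths from (0, 0) to (16, 16): C(32, 16) = 601080390. Paths through (2, 6): (paths (0, 0) → (2, 6)) × (paths (2, 6) → (16, 16)) = C(8, 2) · C(24, 14) = 28 · 1961256 = 54915168. Avoidance count = 601080390 − 54915168 = 546165222.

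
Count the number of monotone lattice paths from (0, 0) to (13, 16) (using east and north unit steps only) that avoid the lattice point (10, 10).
Number of paths = 52344411

Total paths from (0, 0) to (13, 16): C(29, 13) = 67863915. Paths through (10, 10): (paths (0, 0) → (10, 10)) × (paths (10, 10) → (13, 16)) = C(20, 10) · C(9, 3) = 184756 · 84 = 15519504. Avoidance count = 67863915 − 15519504 = 52344411.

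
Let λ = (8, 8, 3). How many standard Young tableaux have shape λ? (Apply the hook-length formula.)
# SYT of shape (8, 8, 3) = 646646

Hook-length formula: f^λ = n! / Π hook(c), product over all cells c of the Young diagram. For λ = (8, 8, 3), n = 19 boxes. Hook lengths by row (left-to-right, top-to-bottom): [10, 9, 8, 6, 5, 4, 3, 2]; [9, 8, 7, 5, 4, 3, 2, 1]; [3, 2, 1]. Product of hooks = 188116992000. So f^λ = 19! / 188116992000 = 121645100408832000 / 188116992000 = 646646.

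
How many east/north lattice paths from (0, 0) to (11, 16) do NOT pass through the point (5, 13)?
Number of paths = 12318183

Total paths from (0, 0) to (11, 16): C(27, 11) = 13037895. Paths through (5, 13): (paths (0, 0) → (5, 13)) × (paths (5, 13) → (11, 16)) = C(18, 5) · C(9, 6) = 8568 · 84 = 719712. Avoidance count = 13037895 − 719712 = 12318183.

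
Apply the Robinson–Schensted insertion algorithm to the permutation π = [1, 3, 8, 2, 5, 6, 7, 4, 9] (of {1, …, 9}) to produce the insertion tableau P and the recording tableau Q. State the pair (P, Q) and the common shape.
P = [1, 2, 4, 6, 7, 9] / [3, 5] / [8];  Q = [1, 2, 3, 6, 7, 9] / [4, 5] / [8];  common shape = (6, 2, 1)

Row-insert the values π_1, π_2, … into P one at a time, bumping the leftmost entry strictly greater than the inserted value down to the next row. The recording tableau Q records, in position (i, j), the step at which that cell was added to P.
  Insert 1 (step 1): P = [1];  Q = [1]
  Insert 3 (step 2): P = [1, 3];  Q = [1, 2]
  Insert 8 (step 3): P = [1, 3, 8];  Q = [1, 2, 3]
  Insert 2 (step 4): P = [1, 2, 8] / [3];  Q = [1, 2, 3] / [4]
  Insert 5 (step 5): P = [1, 2, 5] / [3, 8];  Q = [1, 2, 3] / [4, 5]
  Insert 6 (step 6): P = [1, 2, 5, 6] / [3, 8];  Q = [1, 2, 3, 6] / [4, 5]
  Insert 7 (step 7): P = [1, 2, 5, 6, 7] / [3, 8];  Q = [1, 2, 3, 6, 7] / [4, 5]
  Insert 4 (step 8): P = [1, 2, 4, 6, 7] / [3, 5] / [8];  Q = [1, 2, 3, 6, 7] / [4, 5] / [8]
  Insert 9 (step 9): P = [1, 2, 4, 6, 7, 9] / [3, 5] / [8];  Q = [1, 2, 3, 6, 7, 9] / [4, 5] / [8]
Final shape: (6, 2, 1).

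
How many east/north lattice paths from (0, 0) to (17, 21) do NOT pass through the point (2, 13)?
Number of paths = 28729660410

Total paths from (0, 0) to (17, 21): C(38, 17) = 28781143380. Paths through (2, 13): (paths (0, 0) → (2, 13)) × (paths (2, 13) → (17, 21)) = C(15, 2) · C(23, 15) = 105 · 490314 = 51482970. Avoidance count = 28781143380 − 51482970 = 28729660410.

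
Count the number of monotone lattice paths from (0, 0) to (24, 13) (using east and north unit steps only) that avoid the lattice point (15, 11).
Number of paths = 3137528500

Total paths from (0, 0) to (24, 13): C(37, 24) = 3562467300. Paths through (15, 11): (paths (0, 0) → (15, 11)) × (paths (15, 11) → (24, 13)) = C(26, 15) · C(11, 9) = 7726160 · 55 = 424938800. Avoidance count = 3562467300 − 424938800 = 3137528500.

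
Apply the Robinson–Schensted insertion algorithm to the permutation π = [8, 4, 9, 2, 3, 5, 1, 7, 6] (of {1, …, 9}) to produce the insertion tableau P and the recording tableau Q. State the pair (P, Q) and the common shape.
P = [1, 3, 5, 6] / [2, 7] / [4, 9] / [8];  Q = [1, 3, 6, 8] / [2, 5] / [4, 9] / [7];  common shape = (4, 2, 2, 1)

Row-insert the values π_1, π_2, … into P one at a time, bumping the leftmost entry strictly greater than the inserted value down to the next row. The recording tableau Q records, in position (i, j), the step at which that cell was added to P.
  Insert 8 (step 1): P = [8];  Q = [1]
  Insert 4 (step 2): P = [4] / [8];  Q = [1] / [2]
  Insert 9 (step 3): P = [4, 9] / [8];  Q = [1, 3] / [2]
  Insert 2 (step 4): P = [2, 9] / [4] / [8];  Q = [1, 3] / [2] / [4]
  Insert 3 (step 5): P = [2, 3] / [4, 9] / [8];  Q = [1, 3] / [2, 5] / [4]
  Insert 5 (step 6): P = [2, 3, 5] / [4, 9] / [8];  Q = [1, 3, 6] / [2, 5] / [4]
  Insert 1 (step 7): P = [1, 3, 5] / [2, 9] / [4] / [8];  Q = [1, 3, 6] / [2, 5] / [4] / [7]
  Insert 7 (step 8): P = [1, 3, 5, 7] / [2, 9] / [4] / [8];  Q = [1, 3, 6, 8] / [2, 5] / [4] / [7]
  Insert 6 (step 9): P = [1, 3, 5, 6] / [2, 7] / [4, 9] / [8];  Q = [1, 3, 6, 8] / [2, 5] / [4, 9] / [7]
Final shape: (4, 2, 2, 1).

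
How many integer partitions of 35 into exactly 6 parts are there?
p(35, 6 parts) = 1057

Partitions of n into exactly k parts are in bijection with partitions of n − k into at most k parts (subtract 1 from each part). So p(35, exactly 6) = p(29, parts ≤ 6). Computing via the recurrence p(m, j) = p(m, j−1) + p(m−j, j) gives 1057.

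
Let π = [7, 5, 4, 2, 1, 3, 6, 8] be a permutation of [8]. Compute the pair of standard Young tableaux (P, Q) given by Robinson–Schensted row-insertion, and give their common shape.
P = [1, 3, 6, 8] / [2] / [4] / [5] / [7];  Q = [1, 6, 7, 8] / [2] / [3] / [4] / [5];  common shape = (4, 1, 1, 1, 1)

Row-insert the values π_1, π_2, … into P one at a time, bumping the leftmost entry strictly greater than the inserted value down to the next row. The recording tableau Q records, in position (i, j), the step at which that cell was added to P.
  Insert 7 (step 1): P = [7];  Q = [1]
  Insert 5 (step 2): P = [5] / [7];  Q = [1] / [2]
  Insert 4 (step 3): P = [4] / [5] / [7];  Q = [1] / [2] / [3]
  Insert 2 (step 4): P = [2] / [4] / [5] / [7];  Q = [1] / [2] / [3] / [4]
  Insert 1 (step 5): P = [1] / [2] / [4] / [5] / [7];  Q = [1] / [2] / [3] / [4] / [5]
  Insert 3 (step 6): P = [1, 3] / [2] / [4] / [5] / [7];  Q = [1, 6] / [2] / [3] / [4] / [5]
  Insert 6 (step 7): P = [1, 3, 6] / [2] / [4] / [5] / [7];  Q = [1, 6, 7] / [2] / [3] / [4] / [5]
  Insert 8 (step 8): P = [1, 3, 6, 8] / [2] / [4] / [5] / [7];  Q = [1, 6, 7, 8] / [2] / [3] / [4] / [5]
Final shape: (4, 1, 1, 1, 1).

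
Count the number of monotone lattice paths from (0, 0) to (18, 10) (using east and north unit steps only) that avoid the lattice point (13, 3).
Number of paths = 12679590

Total paths from (0, 0) to (18, 10): C(28, 18) = 13123110. Paths through (13, 3): (paths (0, 0) → (13, 3)) × (paths (13, 3) → (18, 10)) = C(16, 13) · C(12, 5) = 560 · 792 = 443520. Avoidance count = 13123110 − 443520 = 12679590.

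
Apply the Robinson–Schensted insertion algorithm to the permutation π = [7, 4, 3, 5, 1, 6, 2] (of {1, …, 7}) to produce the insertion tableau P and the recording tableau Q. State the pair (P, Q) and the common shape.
P = [1, 2, 6] / [3, 5] / [4] / [7];  Q = [1, 4, 6] / [2, 7] / [3] / [5];  common shape = (3, 2, 1, 1)

Row-insert the values π_1, π_2, … into P one at a time, bumping the leftmost entry strictly greater than the inserted value down to the next row. The recording tableau Q records, in position (i, j), the step at which that cell was added to P.
  Insert 7 (step 1): P = [7];  Q = [1]
  Insert 4 (step 2): P = [4] / [7];  Q = [1] / [2]
  Insert 3 (step 3): P = [3] / [4] / [7];  Q = [1] / [2] / [3]
  Insert 5 (step 4): P = [3, 5] / [4] / [7];  Q = [1, 4] / [2] / [3]
  Insert 1 (step 5): P = [1, 5] / [3] / [4] / [7];  Q = [1, 4] / [2] / [3] / [5]
  Insert 6 (step 6): P = [1, 5, 6] / [3] / [4] / [7];  Q = [1, 4, 6] / [2] / [3] / [5]
  Insert 2 (step 7): P = [1, 2, 6] / [3, 5] / [4] / [7];  Q = [1, 4, 6] / [2, 7] / [3] / [5]
Final shape: (3, 2, 1, 1).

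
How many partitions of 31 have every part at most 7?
p(31, parts ≤ 7) = 2093

Use the recurrence p(n, m) = p(n, m−1) + p(n−m, m): either the largest part is < m (count p(n, m−1)) or the largest part is exactly m (remove one copy of m, count p(n−m, m)). With p(0, ·) = 1 this gives p(31, parts ≤ 7) = 2093. (By conjugating Young diagrams, this also counts partitions of 31 into at most 7 parts.)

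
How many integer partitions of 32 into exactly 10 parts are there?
p(32, 10 parts) = 807

Partitions of n into exactly k parts are in bijection with partitions of n − k into at most k parts (subtract 1 from each part). So p(32, exactly 10) = p(22, parts ≤ 10). Computing via the recurrence p(m, j) = p(m, j−1) + p(m−j, j) gives 807.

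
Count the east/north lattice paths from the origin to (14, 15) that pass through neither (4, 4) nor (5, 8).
Number of paths = 42149360

Inclusion–exclusion. Total paths: C(29, 14) = 77558760. Through P₁: C(8, 4)·C(21, 10) = 24690120. Through P₂: C(13, 5)·C(16, 9) = 14723280. Since P₁ is strictly southwest of P₂, a monotone path through both must visit P₁ then P₂; paths through both = C(8, 4)·C(5, 1)·C(16, 9) = 4004000. Avoid both = 77558760 − 24690120 − 14723280 + 4004000 = 42149360.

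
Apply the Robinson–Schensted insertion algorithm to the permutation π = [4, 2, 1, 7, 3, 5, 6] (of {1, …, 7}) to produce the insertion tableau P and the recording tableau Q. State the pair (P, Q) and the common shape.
P = [1, 3, 5, 6] / [2, 7] / [4];  Q = [1, 4, 6, 7] / [2, 5] / [3];  common shape = (4, 2, 1)

Row-insert the values π_1, π_2, … into P one at a time, bumping the leftmost entry strictly greater than the inserted value down to the next row. The recording tableau Q records, in position (i, j), the step at which that cell was added to P.
  Insert 4 (step 1): P = [4];  Q = [1]
  Insert 2 (step 2): P = [2] / [4];  Q = [1] / [2]
  Insert 1 (step 3): P = [1] / [2] / [4];  Q = [1] / [2] / [3]
  Insert 7 (step 4): P = [1, 7] / [2] / [4];  Q = [1, 4] / [2] / [3]
  Insert 3 (step 5): P = [1, 3] / [2, 7] / [4];  Q = [1, 4] / [2, 5] / [3]
  Insert 5 (step 6): P = [1, 3, 5] / [2, 7] / [4];  Q = [1, 4, 6] / [2, 5] / [3]
  Insert 6 (step 7): P = [1, 3, 5, 6] / [2, 7] / [4];  Q = [1, 4, 6, 7] / [2, 5] / [3]
Final shape: (4, 2, 1).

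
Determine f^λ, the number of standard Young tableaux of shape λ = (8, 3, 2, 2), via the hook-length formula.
# SYT of shape (8, 3, 2, 2) = 58968

Hook-length formula: f^λ = n! / Π hook(c), product over all cells c of the Young diagram. For λ = (8, 3, 2, 2), n = 15 boxes. Hook lengths by row (left-to-right, top-to-bottom): [11, 10, 7, 5, 4, 3, 2, 1]; [5, 4, 1]; [3, 2]; [2, 1]. Product of hooks = 22176000. So f^λ = 15! / 22176000 = 1307674368000 / 22176000 = 58968.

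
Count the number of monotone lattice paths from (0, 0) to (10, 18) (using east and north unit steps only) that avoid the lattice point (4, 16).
Number of paths = 12987450

Total paths from (0, 0) to (10, 18): C(28, 10) = 13123110. Paths through (4, 16): (paths (0, 0) → (4, 16)) × (paths (4, 16) → (10, 18)) = C(20, 4) · C(8, 6) = 4845 · 28 = 135660. Avoidance count = 13123110 − 135660 = 12987450.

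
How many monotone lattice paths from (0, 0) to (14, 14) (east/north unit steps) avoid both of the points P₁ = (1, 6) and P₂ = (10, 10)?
Number of paths = 26109600

Inclusion–exclusion. Total paths: C(28, 14) = 40116600. Through P₁: C(7, 1)·C(21, 13) = 1424430. Through P₂: C(20, 10)·C(8, 4) = 12932920. Since P₁ is strictly southwest of P₂, a monotone path through both must visit P₁ then P₂; paths through both = C(7, 1)·C(13, 9)·C(8, 4) = 350350. Avoid both = 40116600 − 1424430 − 12932920 + 350350 = 26109600.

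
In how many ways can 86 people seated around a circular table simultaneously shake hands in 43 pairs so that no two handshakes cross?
C_43 = 150853479205085351660700

These noncrossing handshakes are counted by the Catalan number C_n = (1/(n + 1)) · C(2n, n). For n = 43: C_43 = (1/44) · C(86, 43) = 6637553085023755473070800/44 = 150853479205085351660700.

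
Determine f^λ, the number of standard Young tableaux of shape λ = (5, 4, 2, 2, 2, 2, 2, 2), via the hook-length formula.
# SYT of shape (5, 4, 2, 2, 2, 2, 2, 2) = 49380240

Hook-length formula: f^λ = n! / Π hook(c), product over all cells c of the Young diagram. For λ = (5, 4, 2, 2, 2, 2, 2, 2), n = 21 boxes. Hook lengths by row (left-to-right, top-to-bottom): [12, 11, 4, 3, 1]; [10, 9, 2, 1]; [7, 6]; [6, 5]; [5, 4]; [4, 3]; [3, 2]; [2, 1]. Product of hooks = 1034643456000. So f^λ = 21! / 1034643456000 = 51090942171709440000 / 1034643456000 = 49380240.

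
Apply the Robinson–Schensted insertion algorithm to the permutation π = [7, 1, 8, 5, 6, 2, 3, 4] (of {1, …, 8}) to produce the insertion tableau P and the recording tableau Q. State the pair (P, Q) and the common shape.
P = [1, 2, 3, 4] / [5, 6] / [7, 8];  Q = [1, 3, 5, 8] / [2, 4] / [6, 7];  common shape = (4, 2, 2)

Row-insert the values π_1, π_2, … into P one at a time, bumping the leftmost entry strictly greater than the inserted value down to the next row. The recording tableau Q records, in position (i, j), the step at which that cell was added to P.
  Insert 7 (step 1): P = [7];  Q = [1]
  Insert 1 (step 2): P = [1] / [7];  Q = [1] / [2]
  Insert 8 (step 3): P = [1, 8] / [7];  Q = [1, 3] / [2]
  Insert 5 (step 4): P = [1, 5] / [7, 8];  Q = [1, 3] / [2, 4]
  Insert 6 (step 5): P = [1, 5, 6] / [7, 8];  Q = [1, 3, 5] / [2, 4]
  Insert 2 (step 6): P = [1, 2, 6] / [5, 8] / [7];  Q = [1, 3, 5] / [2, 4] / [6]
  Insert 3 (step 7): P = [1, 2, 3] / [5, 6] / [7, 8];  Q = [1, 3, 5] / [2, 4] / [6, 7]
  Insert 4 (step 8): P = [1, 2, 3, 4] / [5, 6] / [7, 8];  Q = [1, 3, 5, 8] / [2, 4] / [6, 7]
Final shape: (4, 2, 2).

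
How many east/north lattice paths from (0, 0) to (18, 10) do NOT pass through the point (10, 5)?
Number of paths = 9258249

Total paths from (0, 0) to (18, 10): C(28, 18) = 13123110. Paths through (10, 5): (paths (0, 0) → (10, 5)) × (paths (10, 5) → (18, 10)) = C(15, 10) · C(13, 8) = 3003 · 1287 = 3864861. Avoidance count = 13123110 − 3864861 = 9258249.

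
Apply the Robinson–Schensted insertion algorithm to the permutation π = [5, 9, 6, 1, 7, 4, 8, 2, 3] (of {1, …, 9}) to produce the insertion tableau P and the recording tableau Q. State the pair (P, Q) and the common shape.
P = [1, 2, 3, 8] / [4, 6, 7] / [5] / [9];  Q = [1, 2, 5, 7] / [3, 6, 9] / [4] / [8];  common shape = (4, 3, 1, 1)

Row-insert the values π_1, π_2, … into P one at a time, bumping the leftmost entry strictly greater than the inserted value down to the next row. The recording tableau Q records, in position (i, j), the step at which that cell was added to P.
  Insert 5 (step 1): P = [5];  Q = [1]
  Insert 9 (step 2): P = [5, 9];  Q = [1, 2]
  Insert 6 (step 3): P = [5, 6] / [9];  Q = [1, 2] / [3]
  Insert 1 (step 4): P = [1, 6] / [5] / [9];  Q = [1, 2] / [3] / [4]
  Insert 7 (step 5): P = [1, 6, 7] / [5] / [9];  Q = [1, 2, 5] / [3] / [4]
  Insert 4 (step 6): P = [1, 4, 7] / [5, 6] / [9];  Q = [1, 2, 5] / [3, 6] / [4]
  Insert 8 (step 7): P = [1, 4, 7, 8] / [5, 6] / [9];  Q = [1, 2, 5, 7] / [3, 6] / [4]
  Insert 2 (step 8): P = [1, 2, 7, 8] / [4, 6] / [5] / [9];  Q = [1, 2, 5, 7] / [3, 6] / [4] / [8]
  Insert 3 (step 9): P = [1, 2, 3, 8] / [4, 6, 7] / [5] / [9];  Q = [1, 2, 5, 7] / [3, 6, 9] / [4] / [8]
Final shape: (4, 3, 1, 1).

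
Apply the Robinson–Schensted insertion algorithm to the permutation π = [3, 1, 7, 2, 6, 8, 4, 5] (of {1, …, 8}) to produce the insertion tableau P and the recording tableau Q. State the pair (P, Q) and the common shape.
P = [1, 2, 4, 5] / [3, 6, 8] / [7];  Q = [1, 3, 5, 6] / [2, 4, 8] / [7];  common shape = (4, 3, 1)

Row-insert the values π_1, π_2, … into P one at a time, bumping the leftmost entry strictly greater than the inserted value down to the next row. The recording tableau Q records, in position (i, j), the step at which that cell was added to P.
  Insert 3 (step 1): P = [3];  Q = [1]
  Insert 1 (step 2): P = [1] / [3];  Q = [1] / [2]
  Insert 7 (step 3): P = [1, 7] / [3];  Q = [1, 3] / [2]
  Insert 2 (step 4): P = [1, 2] / [3, 7];  Q = [1, 3] / [2, 4]
  Insert 6 (step 5): P = [1, 2, 6] / [3, 7];  Q = [1, 3, 5] / [2, 4]
  Insert 8 (step 6): P = [1, 2, 6, 8] / [3, 7];  Q = [1, 3, 5, 6] / [2, 4]
  Insert 4 (step 7): P = [1, 2, 4, 8] / [3, 6] / [7];  Q = [1, 3, 5, 6] / [2, 4] / [7]
  Insert 5 (step 8): P = [1, 2, 4, 5] / [3, 6, 8] / [7];  Q = [1, 3, 5, 6] / [2, 4, 8] / [7]
Final shape: (4, 3, 1).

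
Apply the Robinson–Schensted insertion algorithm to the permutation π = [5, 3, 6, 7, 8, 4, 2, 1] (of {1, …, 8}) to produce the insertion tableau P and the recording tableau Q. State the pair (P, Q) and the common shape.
P = [1, 4, 7, 8] / [2, 6] / [3] / [5];  Q = [1, 3, 4, 5] / [2, 6] / [7] / [8];  common shape = (4, 2, 1, 1)

Row-insert the values π_1, π_2, … into P one at a time, bumping the leftmost entry strictly greater than the inserted value down to the next row. The recording tableau Q records, in position (i, j), the step at which that cell was added to P.
  Insert 5 (step 1): P = [5];  Q = [1]
  Insert 3 (step 2): P = [3] / [5];  Q = [1] / [2]
  Insert 6 (step 3): P = [3, 6] / [5];  Q = [1, 3] / [2]
  Insert 7 (step 4): P = [3, 6, 7] / [5];  Q = [1, 3, 4] / [2]
  Insert 8 (step 5): P = [3, 6, 7, 8] / [5];  Q = [1, 3, 4, 5] / [2]
  Insert 4 (step 6): P = [3, 4, 7, 8] / [5, 6];  Q = [1, 3, 4, 5] / [2, 6]
  Insert 2 (step 7): P = [2, 4, 7, 8] / [3, 6] / [5];  Q = [1, 3, 4, 5] / [2, 6] / [7]
  Insert 1 (step 8): P = [1, 4, 7, 8] / [2, 6] / [3] / [5];  Q = [1, 3, 4, 5] / [2, 6] / [7] / [8]
Final shape: (4, 2, 1, 1).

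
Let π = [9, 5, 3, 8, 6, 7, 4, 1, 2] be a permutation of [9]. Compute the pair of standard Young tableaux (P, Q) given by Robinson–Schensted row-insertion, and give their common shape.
P = [1, 2, 7] / [3, 4] / [5, 6] / [8] / [9];  Q = [1, 4, 6] / [2, 5] / [3, 9] / [7] / [8];  common shape = (3, 2, 2, 1, 1)

Row-insert the values π_1, π_2, … into P one at a time, bumping the leftmost entry strictly greater than the inserted value down to the next row. The recording tableau Q records, in position (i, j), the step at which that cell was added to P.
  Insert 9 (step 1): P = [9];  Q = [1]
  Insert 5 (step 2): P = [5] / [9];  Q = [1] / [2]
  Insert 3 (step 3): P = [3] / [5] / [9];  Q = [1] / [2] / [3]
  Insert 8 (step 4): P = [3, 8] / [5] / [9];  Q = [1, 4] / [2] / [3]
  Insert 6 (step 5): P = [3, 6] / [5, 8] / [9];  Q = [1, 4] / [2, 5] / [3]
  Insert 7 (step 6): P = [3, 6, 7] / [5, 8] / [9];  Q = [1, 4, 6] / [2, 5] / [3]
  Insert 4 (step 7): P = [3, 4, 7] / [5, 6] / [8] / [9];  Q = [1, 4, 6] / [2, 5] / [3] / [7]
  Insert 1 (step 8): P = [1, 4, 7] / [3, 6] / [5] / [8] / [9];  Q = [1, 4, 6] / [2, 5] / [3] / [7] / [8]
  Insert 2 (step 9): P = [1, 2, 7] / [3, 4] / [5, 6] / [8] / [9];  Q = [1, 4, 6] / [2, 5] / [3, 9] / [7] / [8]
Final shape: (3, 2, 2, 1, 1).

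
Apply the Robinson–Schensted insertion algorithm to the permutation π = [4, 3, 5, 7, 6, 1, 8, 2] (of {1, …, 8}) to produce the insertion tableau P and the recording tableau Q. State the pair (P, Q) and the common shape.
P = [1, 2, 6, 8] / [3, 5] / [4, 7];  Q = [1, 3, 4, 7] / [2, 5] / [6, 8];  common shape = (4, 2, 2)

Row-insert the values π_1, π_2, … into P one at a time, bumping the leftmost entry strictly greater than the inserted value down to the next row. The recording tableau Q records, in position (i, j), the step at which that cell was added to P.
  Insert 4 (step 1): P = [4];  Q = [1]
  Insert 3 (step 2): P = [3] / [4];  Q = [1] / [2]
  Insert 5 (step 3): P = [3, 5] / [4];  Q = [1, 3] / [2]
  Insert 7 (step 4): P = [3, 5, 7] / [4];  Q = [1, 3, 4] / [2]
  Insert 6 (step 5): P = [3, 5, 6] / [4, 7];  Q = [1, 3, 4] / [2, 5]
  Insert 1 (step 6): P = [1, 5, 6] / [3, 7] / [4];  Q = [1, 3, 4] / [2, 5] / [6]
  Insert 8 (step 7): P = [1, 5, 6, 8] / [3, 7] / [4];  Q = [1, 3, 4, 7] / [2, 5] / [6]
  Insert 2 (step 8): P = [1, 2, 6, 8] / [3, 5] / [4, 7];  Q = [1, 3, 4, 7] / [2, 5] / [6, 8]
Final shape: (4, 2, 2).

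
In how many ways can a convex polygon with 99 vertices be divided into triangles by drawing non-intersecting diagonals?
C_97 = 14657929356129575437016877846657032761712954950899755100

These polygon triangulations are counted by the Catalan number C_n = (1/(n + 1)) · C(2n, n). For n = 97: C_97 = (1/98) · C(194, 97) = 1436477076900698392827654028972389210647869585188175999800/98 = 14657929356129575437016877846657032761712954950899755100.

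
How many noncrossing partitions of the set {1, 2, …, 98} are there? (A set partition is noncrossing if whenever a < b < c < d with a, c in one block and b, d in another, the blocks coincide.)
C_98 = 57743358069601357782187700608042856334020731624756611000

These noncrossing partitions are counted by the Catalan number C_n = (1/(n + 1)) · C(2n, n). For n = 98: C_98 = (1/99) · C(196, 98) = 5716592448890534420436582360196242777068052430850904489000/99 = 57743358069601357782187700608042856334020731624756611000.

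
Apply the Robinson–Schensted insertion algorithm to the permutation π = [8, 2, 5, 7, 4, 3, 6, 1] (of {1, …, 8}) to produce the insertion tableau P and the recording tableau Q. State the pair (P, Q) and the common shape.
P = [1, 3, 6] / [2, 7] / [4] / [5] / [8];  Q = [1, 3, 4] / [2, 7] / [5] / [6] / [8];  common shape = (3, 2, 1, 1, 1)

Row-insert the values π_1, π_2, … into P one at a time, bumping the leftmost entry strictly greater than the inserted value down to the next row. The recording tableau Q records, in position (i, j), the step at which that cell was added to P.
  Insert 8 (step 1): P = [8];  Q = [1]
  Insert 2 (step 2): P = [2] / [8];  Q = [1] / [2]
  Insert 5 (step 3): P = [2, 5] / [8];  Q = [1, 3] / [2]
  Insert 7 (step 4): P = [2, 5, 7] / [8];  Q = [1, 3, 4] / [2]
  Insert 4 (step 5): P = [2, 4, 7] / [5] / [8];  Q = [1, 3, 4] / [2] / [5]
  Insert 3 (step 6): P = [2, 3, 7] / [4] / [5] / [8];  Q = [1, 3, 4] / [2] / [5] / [6]
  Insert 6 (step 7): P = [2, 3, 6] / [4, 7] / [5] / [8];  Q = [1, 3, 4] / [2, 7] / [5] / [6]
  Insert 1 (step 8): P = [1, 3, 6] / [2, 7] / [4] / [5] / [8];  Q = [1, 3, 4] / [2, 7] / [5] / [6] / [8]
Final shape: (3, 2, 1, 1, 1).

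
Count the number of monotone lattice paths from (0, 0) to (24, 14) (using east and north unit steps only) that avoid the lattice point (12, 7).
Number of paths = 7130603556

Total paths from (0, 0) to (24, 14): C(38, 24) = 9669554100. Paths through (12, 7): (paths (0, 0) → (12, 7)) × (paths (12, 7) → (24, 14)) = C(19, 12) · C(19, 12) = 50388 · 50388 = 2538950544. Avoidance count = 9669554100 − 2538950544 = 7130603556.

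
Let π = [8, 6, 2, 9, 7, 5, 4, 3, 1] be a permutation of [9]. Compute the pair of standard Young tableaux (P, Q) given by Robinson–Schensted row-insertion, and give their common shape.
P = [1, 3] / [2, 7] / [4, 9] / [5] / [6] / [8];  Q = [1, 4] / [2, 5] / [3, 6] / [7] / [8] / [9];  common shape = (2, 2, 2, 1, 1, 1)

Row-insert the values π_1, π_2, … into P one at a time, bumping the leftmost entry strictly greater than the inserted value down to the next row. The recording tableau Q records, in position (i, j), the step at which that cell was added to P.
  Insert 8 (step 1): P = [8];  Q = [1]
  Insert 6 (step 2): P = [6] / [8];  Q = [1] / [2]
  Insert 2 (step 3): P = [2] / [6] / [8];  Q = [1] / [2] / [3]
  Insert 9 (step 4): P = [2, 9] / [6] / [8];  Q = [1, 4] / [2] / [3]
  Insert 7 (step 5): P = [2, 7] / [6, 9] / [8];  Q = [1, 4] / [2, 5] / [3]
  Insert 5 (step 6): P = [2, 5] / [6, 7] / [8, 9];  Q = [1, 4] / [2, 5] / [3, 6]
  Insert 4 (step 7): P = [2, 4] / [5, 7] / [6, 9] / [8];  Q = [1, 4] / [2, 5] / [3, 6] / [7]
  Insert 3 (step 8): P = [2, 3] / [4, 7] / [5, 9] / [6] / [8];  Q = [1, 4] / [2, 5] / [3, 6] / [7] / [8]
  Insert 1 (step 9): P = [1, 3] / [2, 7] / [4, 9] / [5] / [6] / [8];  Q = [1, 4] / [2, 5] / [3, 6] / [7] / [8] / [9]
Final shape: (2, 2, 2, 1, 1, 1).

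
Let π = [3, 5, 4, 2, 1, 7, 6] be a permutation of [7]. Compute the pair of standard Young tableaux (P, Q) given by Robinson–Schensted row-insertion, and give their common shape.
P = [1, 4, 6] / [2, 7] / [3] / [5];  Q = [1, 2, 6] / [3, 7] / [4] / [5];  common shape = (3, 2, 1, 1)

Row-insert the values π_1, π_2, … into P one at a time, bumping the leftmost entry strictly greater than the inserted value down to the next row. The recording tableau Q records, in position (i, j), the step at which that cell was added to P.
  Insert 3 (step 1): P = [3];  Q = [1]
  Insert 5 (step 2): P = [3, 5];  Q = [1, 2]
  Insert 4 (step 3): P = [3, 4] / [5];  Q = [1, 2] / [3]
  Insert 2 (step 4): P = [2, 4] / [3] / [5];  Q = [1, 2] / [3] / [4]
  Insert 1 (step 5): P = [1, 4] / [2] / [3] / [5];  Q = [1, 2] / [3] / [4] / [5]
  Insert 7 (step 6): P = [1, 4, 7] / [2] / [3] / [5];  Q = [1, 2, 6] / [3] / [4] / [5]
  Insert 6 (step 7): P = [1, 4, 6] / [2, 7] / [3] / [5];  Q = [1, 2, 6] / [3, 7] / [4] / [5]
Final shape: (3, 2, 1, 1).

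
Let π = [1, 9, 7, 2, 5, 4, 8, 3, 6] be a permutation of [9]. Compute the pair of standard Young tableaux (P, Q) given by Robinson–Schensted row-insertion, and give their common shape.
P = [1, 2, 3, 6] / [4, 8] / [5] / [7] / [9];  Q = [1, 2, 5, 7] / [3, 9] / [4] / [6] / [8];  common shape = (4, 2, 1, 1, 1)

Row-insert the values π_1, π_2, … into P one at a time, bumping the leftmost entry strictly greater than the inserted value down to the next row. The recording tableau Q records, in position (i, j), the step at which that cell was added to P.
  Insert 1 (step 1): P = [1];  Q = [1]
  Insert 9 (step 2): P = [1, 9];  Q = [1, 2]
  Insert 7 (step 3): P = [1, 7] / [9];  Q = [1, 2] / [3]
  Insert 2 (step 4): P = [1, 2] / [7] / [9];  Q = [1, 2] / [3] / [4]
  Insert 5 (step 5): P = [1, 2, 5] / [7] / [9];  Q = [1, 2, 5] / [3] / [4]
  Insert 4 (step 6): P = [1, 2, 4] / [5] / [7] / [9];  Q = [1, 2, 5] / [3] / [4] / [6]
  Insert 8 (step 7): P = [1, 2, 4, 8] / [5] / [7] / [9];  Q = [1, 2, 5, 7] / [3] / [4] / [6]
  Insert 3 (step 8): P = [1, 2, 3, 8] / [4] / [5] / [7] / [9];  Q = [1, 2, 5, 7] / [3] / [4] / [6] / [8]
  Insert 6 (step 9): P = [1, 2, 3, 6] / [4, 8] / [5] / [7] / [9];  Q = [1, 2, 5, 7] / [3, 9] / [4] / [6] / [8]
Final shape: (4, 2, 1, 1, 1).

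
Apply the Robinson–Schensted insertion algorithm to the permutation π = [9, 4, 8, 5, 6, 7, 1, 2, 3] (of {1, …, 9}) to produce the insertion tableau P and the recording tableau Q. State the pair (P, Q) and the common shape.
P = [1, 2, 3, 7] / [4, 5, 6] / [8] / [9];  Q = [1, 3, 5, 6] / [2, 8, 9] / [4] / [7];  common shape = (4, 3, 1, 1)

Row-insert the values π_1, π_2, … into P one at a time, bumping the leftmost entry strictly greater than the inserted value down to the next row. The recording tableau Q records, in position (i, j), the step at which that cell was added to P.
  Insert 9 (step 1): P = [9];  Q = [1]
  Insert 4 (step 2): P = [4] / [9];  Q = [1] / [2]
  Insert 8 (step 3): P = [4, 8] / [9];  Q = [1, 3] / [2]
  Insert 5 (step 4): P = [4, 5] / [8] / [9];  Q = [1, 3] / [2] / [4]
  Insert 6 (step 5): P = [4, 5, 6] / [8] / [9];  Q = [1, 3, 5] / [2] / [4]
  Insert 7 (step 6): P = [4, 5, 6, 7] / [8] / [9];  Q = [1, 3, 5, 6] / [2] / [4]
  Insert 1 (step 7): P = [1, 5, 6, 7] / [4] / [8] / [9];  Q = [1, 3, 5, 6] / [2] / [4] / [7]
  Insert 2 (step 8): P = [1, 2, 6, 7] / [4, 5] / [8] / [9];  Q = [1, 3, 5, 6] / [2, 8] / [4] / [7]
  Insert 3 (step 9): P = [1, 2, 3, 7] / [4, 5, 6] / [8] / [9];  Q = [1, 3, 5, 6] / [2, 8, 9] / [4] / [7]
Final shape: (4, 3, 1, 1).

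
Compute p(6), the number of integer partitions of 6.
p(6) = 11

List all partitions of 6: 6, 5+1, 4+2, 4+1+1, 3+3, 3+2+1, 3+1+1+1, 2+2+2, 2+2+1+1, 2+1+1+1+1, 1+1+1+1+1+1. Counting them gives p(6) = 11.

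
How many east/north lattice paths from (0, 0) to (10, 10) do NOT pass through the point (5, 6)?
Number of paths = 126544

Total paths from (0, 0) to (10, 10): C(20, 10) = 184756. Paths through (5, 6): (paths (0, 0) → (5, 6)) × (paths (5, 6) → (10, 10)) = C(11, 5) · C(9, 5) = 462 · 126 = 58212. Avoidance count = 184756 − 58212 = 126544.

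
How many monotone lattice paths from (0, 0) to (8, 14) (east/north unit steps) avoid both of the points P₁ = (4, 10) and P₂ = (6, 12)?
Number of paths = 174352

Inclusion–exclusion. Total paths: C(22, 8) = 319770. Through P₁: C(14, 4)·C(8, 4) = 70070. Through P₂: C(18, 6)·C(4, 2) = 111384. Since P₁ is strictly southwest of P₂, a monotone path through both must visit P₁ then P₂; paths through both = C(14, 4)·C(4, 2)·C(4, 2) = 36036. Avoid both = 319770 − 70070 − 111384 + 36036 = 174352.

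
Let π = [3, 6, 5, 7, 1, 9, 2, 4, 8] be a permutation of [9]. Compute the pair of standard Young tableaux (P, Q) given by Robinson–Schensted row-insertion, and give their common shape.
P = [1, 2, 4, 8] / [3, 5, 7, 9] / [6];  Q = [1, 2, 4, 6] / [3, 7, 8, 9] / [5];  common shape = (4, 4, 1)

Row-insert the values π_1, π_2, … into P one at a time, bumping the leftmost entry strictly greater than the inserted value down to the next row. The recording tableau Q records, in position (i, j), the step at which that cell was added to P.
  Insert 3 (step 1): P = [3];  Q = [1]
  Insert 6 (step 2): P = [3, 6];  Q = [1, 2]
  Insert 5 (step 3): P = [3, 5] / [6];  Q = [1, 2] / [3]
  Insert 7 (step 4): P = [3, 5, 7] / [6];  Q = [1, 2, 4] / [3]
  Insert 1 (step 5): P = [1, 5, 7] / [3] / [6];  Q = [1, 2, 4] / [3] / [5]
  Insert 9 (step 6): P = [1, 5, 7, 9] / [3] / [6];  Q = [1, 2, 4, 6] / [3] / [5]
  Insert 2 (step 7): P = [1, 2, 7, 9] / [3, 5] / [6];  Q = [1, 2, 4, 6] / [3, 7] / [5]
  Insert 4 (step 8): P = [1, 2, 4, 9] / [3, 5, 7] / [6];  Q = [1, 2, 4, 6] / [3, 7, 8] / [5]
  Insert 8 (step 9): P = [1, 2, 4, 8] / [3, 5, 7, 9] / [6];  Q = [1, 2, 4, 6] / [3, 7, 8, 9] / [5]
Final shape: (4, 4, 1).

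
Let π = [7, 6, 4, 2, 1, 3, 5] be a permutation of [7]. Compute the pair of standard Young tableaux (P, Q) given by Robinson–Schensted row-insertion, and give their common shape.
P = [1, 3, 5] / [2] / [4] / [6] / [7];  Q = [1, 6, 7] / [2] / [3] / [4] / [5];  common shape = (3, 1, 1, 1, 1)

Row-insert the values π_1, π_2, … into P one at a time, bumping the leftmost entry strictly greater than the inserted value down to the next row. The recording tableau Q records, in position (i, j), the step at which that cell was added to P.
  Insert 7 (step 1): P = [7];  Q = [1]
  Insert 6 (step 2): P = [6] / [7];  Q = [1] / [2]
  Insert 4 (step 3): P = [4] / [6] / [7];  Q = [1] / [2] / [3]
  Insert 2 (step 4): P = [2] / [4] / [6] / [7];  Q = [1] / [2] / [3] / [4]
  Insert 1 (step 5): P = [1] / [2] / [4] / [6] / [7];  Q = [1] / [2] / [3] / [4] / [5]
  Insert 3 (step 6): P = [1, 3] / [2] / [4] / [6] / [7];  Q = [1, 6] / [2] / [3] / [4] / [5]
  Insert 5 (step 7): P = [1, 3, 5] / [2] / [4] / [6] / [7];  Q = [1, 6, 7] / [2] / [3] / [4] / [5]
Final shape: (3, 1, 1, 1, 1).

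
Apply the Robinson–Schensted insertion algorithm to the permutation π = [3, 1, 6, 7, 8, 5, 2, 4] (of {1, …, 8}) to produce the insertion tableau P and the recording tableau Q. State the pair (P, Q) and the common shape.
P = [1, 2, 4, 8] / [3, 5, 7] / [6];  Q = [1, 3, 4, 5] / [2, 6, 8] / [7];  common shape = (4, 3, 1)

Row-insert the values π_1, π_2, … into P one at a time, bumping the leftmost entry strictly greater than the inserted value down to the next row. The recording tableau Q records, in position (i, j), the step at which that cell was added to P.
  Insert 3 (step 1): P = [3];  Q = [1]
  Insert 1 (step 2): P = [1] / [3];  Q = [1] / [2]
  Insert 6 (step 3): P = [1, 6] / [3];  Q = [1, 3] / [2]
  Insert 7 (step 4): P = [1, 6, 7] / [3];  Q = [1, 3, 4] / [2]
  Insert 8 (step 5): P = [1, 6, 7, 8] / [3];  Q = [1, 3, 4, 5] / [2]
  Insert 5 (step 6): P = [1, 5, 7, 8] / [3, 6];  Q = [1, 3, 4, 5] / [2, 6]
  Insert 2 (step 7): P = [1, 2, 7, 8] / [3, 5] / [6];  Q = [1, 3, 4, 5] / [2, 6] / [7]
  Insert 4 (step 8): P = [1, 2, 4, 8] / [3, 5, 7] / [6];  Q = [1, 3, 4, 5] / [2, 6, 8] / [7]
Final shape: (4, 3, 1).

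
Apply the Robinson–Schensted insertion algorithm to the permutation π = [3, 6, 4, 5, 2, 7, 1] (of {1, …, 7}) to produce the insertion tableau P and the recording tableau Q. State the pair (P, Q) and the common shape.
P = [1, 4, 5, 7] / [2] / [3] / [6];  Q = [1, 2, 4, 6] / [3] / [5] / [7];  common shape = (4, 1, 1, 1)

Row-insert the values π_1, π_2, … into P one at a time, bumping the leftmost entry strictly greater than the inserted value down to the next row. The recording tableau Q records, in position (i, j), the step at which that cell was added to P.
  Insert 3 (step 1): P = [3];  Q = [1]
  Insert 6 (step 2): P = [3, 6];  Q = [1, 2]
  Insert 4 (step 3): P = [3, 4] / [6];  Q = [1, 2] / [3]
  Insert 5 (step 4): P = [3, 4, 5] / [6];  Q = [1, 2, 4] / [3]
  Insert 2 (step 5): P = [2, 4, 5] / [3] / [6];  Q = [1, 2, 4] / [3] / [5]
  Insert 7 (step 6): P = [2, 4, 5, 7] / [3] / [6];  Q = [1, 2, 4, 6] / [3] / [5]
  Insert 1 (step 7): P = [1, 4, 5, 7] / [2] / [3] / [6];  Q = [1, 2, 4, 6] / [3] / [5] / [7]
Final shape: (4, 1, 1, 1).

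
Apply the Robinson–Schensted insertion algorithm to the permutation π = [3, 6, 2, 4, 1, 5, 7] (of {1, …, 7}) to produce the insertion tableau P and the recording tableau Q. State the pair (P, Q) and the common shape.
P = [1, 4, 5, 7] / [2, 6] / [3];  Q = [1, 2, 6, 7] / [3, 4] / [5];  common shape = (4, 2, 1)

Row-insert the values π_1, π_2, … into P one at a time, bumping the leftmost entry strictly greater than the inserted value down to the next row. The recording tableau Q records, in position (i, j), the step at which that cell was added to P.
  Insert 3 (step 1): P = [3];  Q = [1]
  Insert 6 (step 2): P = [3, 6];  Q = [1, 2]
  Insert 2 (step 3): P = [2, 6] / [3];  Q = [1, 2] / [3]
  Insert 4 (step 4): P = [2, 4] / [3, 6];  Q = [1, 2] / [3, 4]
  Insert 1 (step 5): P = [1, 4] / [2, 6] / [3];  Q = [1, 2] / [3, 4] / [5]
  Insert 5 (step 6): P = [1, 4, 5] / [2, 6] / [3];  Q = [1, 2, 6] / [3, 4] / [5]
  Insert 7 (step 7): P = [1, 4, 5, 7] / [2, 6] / [3];  Q = [1, 2, 6, 7] / [3, 4] / [5]
Final shape: (4, 2, 1).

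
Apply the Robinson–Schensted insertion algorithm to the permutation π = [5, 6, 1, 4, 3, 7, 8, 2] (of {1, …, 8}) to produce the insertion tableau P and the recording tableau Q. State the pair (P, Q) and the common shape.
P = [1, 2, 7, 8] / [3, 6] / [4] / [5];  Q = [1, 2, 6, 7] / [3, 4] / [5] / [8];  common shape = (4, 2, 1, 1)

Row-insert the values π_1, π_2, … into P one at a time, bumping the leftmost entry strictly greater than the inserted value down to the next row. The recording tableau Q records, in position (i, j), the step at which that cell was added to P.
  Insert 5 (step 1): P = [5];  Q = [1]
  Insert 6 (step 2): P = [5, 6];  Q = [1, 2]
  Insert 1 (step 3): P = [1, 6] / [5];  Q = [1, 2] / [3]
  Insert 4 (step 4): P = [1, 4] / [5, 6];  Q = [1, 2] / [3, 4]
  Insert 3 (step 5): P = [1, 3] / [4, 6] / [5];  Q = [1, 2] / [3, 4] / [5]
  Insert 7 (step 6): P = [1, 3, 7] / [4, 6] / [5];  Q = [1, 2, 6] / [3, 4] / [5]
  Insert 8 (step 7): P = [1, 3, 7, 8] / [4, 6] / [5];  Q = [1, 2, 6, 7] / [3, 4] / [5]
  Insert 2 (step 8): P = [1, 2, 7, 8] / [3, 6] / [4] / [5];  Q = [1, 2, 6, 7] / [3, 4] / [5] / [8]
Final shape: (4, 2, 1, 1).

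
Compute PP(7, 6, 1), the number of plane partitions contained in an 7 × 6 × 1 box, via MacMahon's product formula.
PP(7, 6, 1) = 1716

Evaluate the triple product over i = 1..7, j = 1..6, k = 1..1. The factors are (2/1) · (3/2) · (4/3) · (5/4) · (6/5) · (7/6) · (3/2) · (4/3) · … (42 factors total). The numerators and denominators telescope so the product is an integer; carrying out the multiplication exactly gives PP(7, 6, 1) = 1716.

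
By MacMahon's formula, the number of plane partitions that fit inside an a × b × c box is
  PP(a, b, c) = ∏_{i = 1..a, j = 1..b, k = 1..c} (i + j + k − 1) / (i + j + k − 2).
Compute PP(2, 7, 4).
PP(2, 7, 4) = 32670

Evaluate the triple product over i = 1..2, j = 1..7, k = 1..4. The factors are (2/1) · (3/2) · (4/3) · (5/4) · (3/2) · (4/3) · (5/4) · (6/5) · … (56 factors total). The numerators and denominators telescope so the product is an integer; carrying out the multiplication exactly gives PP(2, 7, 4) = 32670.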